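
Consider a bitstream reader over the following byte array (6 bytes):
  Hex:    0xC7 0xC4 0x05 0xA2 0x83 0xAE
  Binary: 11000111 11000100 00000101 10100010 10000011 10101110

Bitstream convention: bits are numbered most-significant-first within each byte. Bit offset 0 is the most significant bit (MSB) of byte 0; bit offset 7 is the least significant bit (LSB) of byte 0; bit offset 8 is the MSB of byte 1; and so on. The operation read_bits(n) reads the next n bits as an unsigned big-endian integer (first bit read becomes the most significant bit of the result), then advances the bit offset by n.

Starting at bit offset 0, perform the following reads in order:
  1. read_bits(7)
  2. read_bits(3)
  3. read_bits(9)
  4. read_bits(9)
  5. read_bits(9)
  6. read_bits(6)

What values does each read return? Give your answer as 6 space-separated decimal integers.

Answer: 99 7 32 90 80 29

Derivation:
Read 1: bits[0:7] width=7 -> value=99 (bin 1100011); offset now 7 = byte 0 bit 7; 41 bits remain
Read 2: bits[7:10] width=3 -> value=7 (bin 111); offset now 10 = byte 1 bit 2; 38 bits remain
Read 3: bits[10:19] width=9 -> value=32 (bin 000100000); offset now 19 = byte 2 bit 3; 29 bits remain
Read 4: bits[19:28] width=9 -> value=90 (bin 001011010); offset now 28 = byte 3 bit 4; 20 bits remain
Read 5: bits[28:37] width=9 -> value=80 (bin 001010000); offset now 37 = byte 4 bit 5; 11 bits remain
Read 6: bits[37:43] width=6 -> value=29 (bin 011101); offset now 43 = byte 5 bit 3; 5 bits remain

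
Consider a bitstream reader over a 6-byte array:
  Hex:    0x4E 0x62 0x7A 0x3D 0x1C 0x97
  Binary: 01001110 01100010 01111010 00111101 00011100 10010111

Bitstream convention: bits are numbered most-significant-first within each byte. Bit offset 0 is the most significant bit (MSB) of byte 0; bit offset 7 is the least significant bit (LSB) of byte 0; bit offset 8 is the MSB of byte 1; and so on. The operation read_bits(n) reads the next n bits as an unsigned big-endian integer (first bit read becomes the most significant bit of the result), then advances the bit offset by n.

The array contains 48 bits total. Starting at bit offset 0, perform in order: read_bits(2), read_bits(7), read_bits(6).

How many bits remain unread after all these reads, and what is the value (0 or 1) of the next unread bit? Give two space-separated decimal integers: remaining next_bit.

Read 1: bits[0:2] width=2 -> value=1 (bin 01); offset now 2 = byte 0 bit 2; 46 bits remain
Read 2: bits[2:9] width=7 -> value=28 (bin 0011100); offset now 9 = byte 1 bit 1; 39 bits remain
Read 3: bits[9:15] width=6 -> value=49 (bin 110001); offset now 15 = byte 1 bit 7; 33 bits remain

Answer: 33 0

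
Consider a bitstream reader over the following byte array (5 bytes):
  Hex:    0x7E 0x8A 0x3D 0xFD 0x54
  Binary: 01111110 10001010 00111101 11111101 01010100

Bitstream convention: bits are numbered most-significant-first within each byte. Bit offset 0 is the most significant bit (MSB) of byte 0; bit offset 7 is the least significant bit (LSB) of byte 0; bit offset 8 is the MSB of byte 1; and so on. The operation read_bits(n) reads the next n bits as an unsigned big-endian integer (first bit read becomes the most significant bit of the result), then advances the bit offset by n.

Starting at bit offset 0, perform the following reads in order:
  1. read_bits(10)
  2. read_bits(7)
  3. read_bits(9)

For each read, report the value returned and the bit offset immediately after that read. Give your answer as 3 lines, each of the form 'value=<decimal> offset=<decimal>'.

Answer: value=506 offset=10
value=20 offset=17
value=247 offset=26

Derivation:
Read 1: bits[0:10] width=10 -> value=506 (bin 0111111010); offset now 10 = byte 1 bit 2; 30 bits remain
Read 2: bits[10:17] width=7 -> value=20 (bin 0010100); offset now 17 = byte 2 bit 1; 23 bits remain
Read 3: bits[17:26] width=9 -> value=247 (bin 011110111); offset now 26 = byte 3 bit 2; 14 bits remain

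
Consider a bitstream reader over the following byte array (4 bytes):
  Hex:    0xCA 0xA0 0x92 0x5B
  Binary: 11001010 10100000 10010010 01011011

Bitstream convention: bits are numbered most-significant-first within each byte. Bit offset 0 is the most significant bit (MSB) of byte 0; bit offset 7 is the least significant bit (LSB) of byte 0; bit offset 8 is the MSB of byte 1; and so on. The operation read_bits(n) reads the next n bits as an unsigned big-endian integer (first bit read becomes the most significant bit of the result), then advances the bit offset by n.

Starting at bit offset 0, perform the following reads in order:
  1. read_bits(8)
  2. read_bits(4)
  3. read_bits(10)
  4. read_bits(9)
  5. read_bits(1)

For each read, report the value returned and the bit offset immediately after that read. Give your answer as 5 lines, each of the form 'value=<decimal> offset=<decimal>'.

Answer: value=202 offset=8
value=10 offset=12
value=36 offset=22
value=301 offset=31
value=1 offset=32

Derivation:
Read 1: bits[0:8] width=8 -> value=202 (bin 11001010); offset now 8 = byte 1 bit 0; 24 bits remain
Read 2: bits[8:12] width=4 -> value=10 (bin 1010); offset now 12 = byte 1 bit 4; 20 bits remain
Read 3: bits[12:22] width=10 -> value=36 (bin 0000100100); offset now 22 = byte 2 bit 6; 10 bits remain
Read 4: bits[22:31] width=9 -> value=301 (bin 100101101); offset now 31 = byte 3 bit 7; 1 bits remain
Read 5: bits[31:32] width=1 -> value=1 (bin 1); offset now 32 = byte 4 bit 0; 0 bits remain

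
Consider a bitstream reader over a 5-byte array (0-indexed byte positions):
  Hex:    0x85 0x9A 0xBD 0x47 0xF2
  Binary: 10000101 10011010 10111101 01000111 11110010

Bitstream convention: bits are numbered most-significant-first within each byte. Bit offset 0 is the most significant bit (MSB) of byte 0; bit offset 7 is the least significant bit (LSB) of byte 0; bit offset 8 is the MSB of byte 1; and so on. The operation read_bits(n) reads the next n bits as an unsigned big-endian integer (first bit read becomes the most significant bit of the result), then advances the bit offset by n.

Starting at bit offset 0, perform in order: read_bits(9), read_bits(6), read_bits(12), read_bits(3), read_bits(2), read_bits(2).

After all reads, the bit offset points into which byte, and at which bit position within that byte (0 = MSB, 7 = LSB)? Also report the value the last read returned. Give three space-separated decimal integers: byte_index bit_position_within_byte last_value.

Read 1: bits[0:9] width=9 -> value=267 (bin 100001011); offset now 9 = byte 1 bit 1; 31 bits remain
Read 2: bits[9:15] width=6 -> value=13 (bin 001101); offset now 15 = byte 1 bit 7; 25 bits remain
Read 3: bits[15:27] width=12 -> value=1514 (bin 010111101010); offset now 27 = byte 3 bit 3; 13 bits remain
Read 4: bits[27:30] width=3 -> value=1 (bin 001); offset now 30 = byte 3 bit 6; 10 bits remain
Read 5: bits[30:32] width=2 -> value=3 (bin 11); offset now 32 = byte 4 bit 0; 8 bits remain
Read 6: bits[32:34] width=2 -> value=3 (bin 11); offset now 34 = byte 4 bit 2; 6 bits remain

Answer: 4 2 3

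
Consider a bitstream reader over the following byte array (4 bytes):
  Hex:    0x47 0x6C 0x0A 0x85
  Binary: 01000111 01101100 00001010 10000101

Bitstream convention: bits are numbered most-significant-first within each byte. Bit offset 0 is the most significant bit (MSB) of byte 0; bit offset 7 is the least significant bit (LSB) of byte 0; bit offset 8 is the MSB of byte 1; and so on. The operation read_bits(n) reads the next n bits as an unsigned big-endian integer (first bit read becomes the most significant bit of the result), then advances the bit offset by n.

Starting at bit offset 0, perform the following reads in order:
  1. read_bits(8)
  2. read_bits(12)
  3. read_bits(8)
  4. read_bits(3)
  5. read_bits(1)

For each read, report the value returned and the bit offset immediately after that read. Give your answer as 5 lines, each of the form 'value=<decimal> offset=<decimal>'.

Read 1: bits[0:8] width=8 -> value=71 (bin 01000111); offset now 8 = byte 1 bit 0; 24 bits remain
Read 2: bits[8:20] width=12 -> value=1728 (bin 011011000000); offset now 20 = byte 2 bit 4; 12 bits remain
Read 3: bits[20:28] width=8 -> value=168 (bin 10101000); offset now 28 = byte 3 bit 4; 4 bits remain
Read 4: bits[28:31] width=3 -> value=2 (bin 010); offset now 31 = byte 3 bit 7; 1 bits remain
Read 5: bits[31:32] width=1 -> value=1 (bin 1); offset now 32 = byte 4 bit 0; 0 bits remain

Answer: value=71 offset=8
value=1728 offset=20
value=168 offset=28
value=2 offset=31
value=1 offset=32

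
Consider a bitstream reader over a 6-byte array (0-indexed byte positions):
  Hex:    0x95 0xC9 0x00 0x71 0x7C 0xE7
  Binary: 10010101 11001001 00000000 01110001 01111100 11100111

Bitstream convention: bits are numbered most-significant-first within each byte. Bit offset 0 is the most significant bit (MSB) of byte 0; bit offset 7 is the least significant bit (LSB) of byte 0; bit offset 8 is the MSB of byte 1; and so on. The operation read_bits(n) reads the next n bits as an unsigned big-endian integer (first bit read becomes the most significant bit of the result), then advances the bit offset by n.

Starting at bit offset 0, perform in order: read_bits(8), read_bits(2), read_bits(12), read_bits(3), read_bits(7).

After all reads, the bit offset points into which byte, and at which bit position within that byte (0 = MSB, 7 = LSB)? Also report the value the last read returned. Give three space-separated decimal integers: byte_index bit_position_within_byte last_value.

Read 1: bits[0:8] width=8 -> value=149 (bin 10010101); offset now 8 = byte 1 bit 0; 40 bits remain
Read 2: bits[8:10] width=2 -> value=3 (bin 11); offset now 10 = byte 1 bit 2; 38 bits remain
Read 3: bits[10:22] width=12 -> value=576 (bin 001001000000); offset now 22 = byte 2 bit 6; 26 bits remain
Read 4: bits[22:25] width=3 -> value=0 (bin 000); offset now 25 = byte 3 bit 1; 23 bits remain
Read 5: bits[25:32] width=7 -> value=113 (bin 1110001); offset now 32 = byte 4 bit 0; 16 bits remain

Answer: 4 0 113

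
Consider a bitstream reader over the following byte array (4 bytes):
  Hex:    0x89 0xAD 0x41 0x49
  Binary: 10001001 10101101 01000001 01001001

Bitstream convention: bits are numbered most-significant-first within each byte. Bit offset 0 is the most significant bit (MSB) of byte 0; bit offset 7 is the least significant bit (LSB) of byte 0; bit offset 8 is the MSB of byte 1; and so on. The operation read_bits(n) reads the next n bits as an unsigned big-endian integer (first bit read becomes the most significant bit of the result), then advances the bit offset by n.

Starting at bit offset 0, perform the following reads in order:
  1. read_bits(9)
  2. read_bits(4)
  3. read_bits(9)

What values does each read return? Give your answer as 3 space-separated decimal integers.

Answer: 275 5 336

Derivation:
Read 1: bits[0:9] width=9 -> value=275 (bin 100010011); offset now 9 = byte 1 bit 1; 23 bits remain
Read 2: bits[9:13] width=4 -> value=5 (bin 0101); offset now 13 = byte 1 bit 5; 19 bits remain
Read 3: bits[13:22] width=9 -> value=336 (bin 101010000); offset now 22 = byte 2 bit 6; 10 bits remain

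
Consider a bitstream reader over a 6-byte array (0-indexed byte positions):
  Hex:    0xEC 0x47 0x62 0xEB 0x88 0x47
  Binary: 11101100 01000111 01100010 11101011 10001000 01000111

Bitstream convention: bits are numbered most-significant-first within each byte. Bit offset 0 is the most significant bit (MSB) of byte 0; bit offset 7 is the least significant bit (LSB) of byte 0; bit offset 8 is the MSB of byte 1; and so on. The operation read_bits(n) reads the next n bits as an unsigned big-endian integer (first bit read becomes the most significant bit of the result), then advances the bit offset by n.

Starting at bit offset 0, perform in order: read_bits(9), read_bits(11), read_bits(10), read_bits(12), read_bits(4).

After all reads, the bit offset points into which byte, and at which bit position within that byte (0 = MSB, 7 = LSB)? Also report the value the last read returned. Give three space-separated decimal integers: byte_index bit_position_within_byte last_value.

Read 1: bits[0:9] width=9 -> value=472 (bin 111011000); offset now 9 = byte 1 bit 1; 39 bits remain
Read 2: bits[9:20] width=11 -> value=1142 (bin 10001110110); offset now 20 = byte 2 bit 4; 28 bits remain
Read 3: bits[20:30] width=10 -> value=186 (bin 0010111010); offset now 30 = byte 3 bit 6; 18 bits remain
Read 4: bits[30:42] width=12 -> value=3617 (bin 111000100001); offset now 42 = byte 5 bit 2; 6 bits remain
Read 5: bits[42:46] width=4 -> value=1 (bin 0001); offset now 46 = byte 5 bit 6; 2 bits remain

Answer: 5 6 1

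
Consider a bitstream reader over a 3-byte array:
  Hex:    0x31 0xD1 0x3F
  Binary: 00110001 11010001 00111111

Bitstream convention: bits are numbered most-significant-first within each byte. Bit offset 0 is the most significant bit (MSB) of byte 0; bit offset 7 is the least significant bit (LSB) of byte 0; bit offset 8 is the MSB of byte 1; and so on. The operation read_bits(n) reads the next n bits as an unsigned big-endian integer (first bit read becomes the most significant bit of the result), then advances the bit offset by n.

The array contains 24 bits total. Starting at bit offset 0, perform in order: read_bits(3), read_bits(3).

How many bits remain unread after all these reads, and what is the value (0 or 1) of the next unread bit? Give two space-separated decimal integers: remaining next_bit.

Answer: 18 0

Derivation:
Read 1: bits[0:3] width=3 -> value=1 (bin 001); offset now 3 = byte 0 bit 3; 21 bits remain
Read 2: bits[3:6] width=3 -> value=4 (bin 100); offset now 6 = byte 0 bit 6; 18 bits remain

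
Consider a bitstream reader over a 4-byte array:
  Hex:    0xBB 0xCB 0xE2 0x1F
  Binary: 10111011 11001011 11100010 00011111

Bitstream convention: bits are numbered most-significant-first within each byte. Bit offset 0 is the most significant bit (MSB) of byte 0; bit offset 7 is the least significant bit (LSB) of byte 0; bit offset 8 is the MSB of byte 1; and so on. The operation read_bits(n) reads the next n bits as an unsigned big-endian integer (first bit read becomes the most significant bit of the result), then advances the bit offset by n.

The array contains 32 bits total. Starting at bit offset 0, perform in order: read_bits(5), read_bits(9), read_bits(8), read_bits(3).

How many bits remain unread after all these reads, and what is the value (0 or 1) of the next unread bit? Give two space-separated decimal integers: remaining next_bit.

Read 1: bits[0:5] width=5 -> value=23 (bin 10111); offset now 5 = byte 0 bit 5; 27 bits remain
Read 2: bits[5:14] width=9 -> value=242 (bin 011110010); offset now 14 = byte 1 bit 6; 18 bits remain
Read 3: bits[14:22] width=8 -> value=248 (bin 11111000); offset now 22 = byte 2 bit 6; 10 bits remain
Read 4: bits[22:25] width=3 -> value=4 (bin 100); offset now 25 = byte 3 bit 1; 7 bits remain

Answer: 7 0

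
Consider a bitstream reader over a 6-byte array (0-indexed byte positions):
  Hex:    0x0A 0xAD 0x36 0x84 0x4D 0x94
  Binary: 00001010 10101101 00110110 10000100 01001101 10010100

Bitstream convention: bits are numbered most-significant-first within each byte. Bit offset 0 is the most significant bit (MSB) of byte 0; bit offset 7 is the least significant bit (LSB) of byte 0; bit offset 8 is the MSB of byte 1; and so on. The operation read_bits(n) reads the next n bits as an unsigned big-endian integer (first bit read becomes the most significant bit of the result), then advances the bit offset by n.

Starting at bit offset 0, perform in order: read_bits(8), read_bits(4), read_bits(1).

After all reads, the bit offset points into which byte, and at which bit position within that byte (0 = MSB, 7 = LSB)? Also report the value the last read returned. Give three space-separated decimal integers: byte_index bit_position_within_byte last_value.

Answer: 1 5 1

Derivation:
Read 1: bits[0:8] width=8 -> value=10 (bin 00001010); offset now 8 = byte 1 bit 0; 40 bits remain
Read 2: bits[8:12] width=4 -> value=10 (bin 1010); offset now 12 = byte 1 bit 4; 36 bits remain
Read 3: bits[12:13] width=1 -> value=1 (bin 1); offset now 13 = byte 1 bit 5; 35 bits remain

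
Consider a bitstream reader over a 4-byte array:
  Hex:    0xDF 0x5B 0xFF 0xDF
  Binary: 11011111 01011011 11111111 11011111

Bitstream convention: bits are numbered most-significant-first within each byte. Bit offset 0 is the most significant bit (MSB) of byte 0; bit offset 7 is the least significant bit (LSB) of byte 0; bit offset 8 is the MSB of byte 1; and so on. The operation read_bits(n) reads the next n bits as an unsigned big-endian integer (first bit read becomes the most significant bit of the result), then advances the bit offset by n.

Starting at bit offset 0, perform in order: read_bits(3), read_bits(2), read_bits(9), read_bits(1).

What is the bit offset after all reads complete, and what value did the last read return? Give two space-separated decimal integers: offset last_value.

Read 1: bits[0:3] width=3 -> value=6 (bin 110); offset now 3 = byte 0 bit 3; 29 bits remain
Read 2: bits[3:5] width=2 -> value=3 (bin 11); offset now 5 = byte 0 bit 5; 27 bits remain
Read 3: bits[5:14] width=9 -> value=470 (bin 111010110); offset now 14 = byte 1 bit 6; 18 bits remain
Read 4: bits[14:15] width=1 -> value=1 (bin 1); offset now 15 = byte 1 bit 7; 17 bits remain

Answer: 15 1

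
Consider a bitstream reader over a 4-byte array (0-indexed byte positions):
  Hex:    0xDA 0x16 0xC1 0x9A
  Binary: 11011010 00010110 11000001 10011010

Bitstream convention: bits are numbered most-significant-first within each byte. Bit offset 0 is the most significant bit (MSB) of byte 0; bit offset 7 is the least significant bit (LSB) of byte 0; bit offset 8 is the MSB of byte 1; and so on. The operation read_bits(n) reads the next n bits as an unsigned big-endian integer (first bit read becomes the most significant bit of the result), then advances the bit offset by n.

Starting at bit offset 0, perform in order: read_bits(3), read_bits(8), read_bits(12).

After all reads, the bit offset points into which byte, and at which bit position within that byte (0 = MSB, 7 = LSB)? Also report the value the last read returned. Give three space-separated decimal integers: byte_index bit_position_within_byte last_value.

Read 1: bits[0:3] width=3 -> value=6 (bin 110); offset now 3 = byte 0 bit 3; 29 bits remain
Read 2: bits[3:11] width=8 -> value=208 (bin 11010000); offset now 11 = byte 1 bit 3; 21 bits remain
Read 3: bits[11:23] width=12 -> value=2912 (bin 101101100000); offset now 23 = byte 2 bit 7; 9 bits remain

Answer: 2 7 2912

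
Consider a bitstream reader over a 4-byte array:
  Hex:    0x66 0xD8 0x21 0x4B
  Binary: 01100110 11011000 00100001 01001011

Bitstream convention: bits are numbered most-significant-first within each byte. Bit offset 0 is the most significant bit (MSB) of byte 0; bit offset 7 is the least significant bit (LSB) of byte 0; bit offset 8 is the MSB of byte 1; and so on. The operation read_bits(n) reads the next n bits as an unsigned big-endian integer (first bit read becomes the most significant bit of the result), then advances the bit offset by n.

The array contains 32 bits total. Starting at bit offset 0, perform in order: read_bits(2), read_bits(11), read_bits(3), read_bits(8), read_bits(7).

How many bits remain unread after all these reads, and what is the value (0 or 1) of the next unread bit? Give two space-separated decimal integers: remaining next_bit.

Read 1: bits[0:2] width=2 -> value=1 (bin 01); offset now 2 = byte 0 bit 2; 30 bits remain
Read 2: bits[2:13] width=11 -> value=1243 (bin 10011011011); offset now 13 = byte 1 bit 5; 19 bits remain
Read 3: bits[13:16] width=3 -> value=0 (bin 000); offset now 16 = byte 2 bit 0; 16 bits remain
Read 4: bits[16:24] width=8 -> value=33 (bin 00100001); offset now 24 = byte 3 bit 0; 8 bits remain
Read 5: bits[24:31] width=7 -> value=37 (bin 0100101); offset now 31 = byte 3 bit 7; 1 bits remain

Answer: 1 1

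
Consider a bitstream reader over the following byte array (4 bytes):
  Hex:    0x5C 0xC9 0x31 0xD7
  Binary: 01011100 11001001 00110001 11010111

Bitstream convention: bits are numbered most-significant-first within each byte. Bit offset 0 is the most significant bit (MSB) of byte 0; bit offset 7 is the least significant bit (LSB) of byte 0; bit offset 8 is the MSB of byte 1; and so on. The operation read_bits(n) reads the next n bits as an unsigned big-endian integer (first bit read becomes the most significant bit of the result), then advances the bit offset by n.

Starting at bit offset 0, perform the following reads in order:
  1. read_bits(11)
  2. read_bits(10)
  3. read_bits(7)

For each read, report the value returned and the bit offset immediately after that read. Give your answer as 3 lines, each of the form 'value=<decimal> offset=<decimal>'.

Read 1: bits[0:11] width=11 -> value=742 (bin 01011100110); offset now 11 = byte 1 bit 3; 21 bits remain
Read 2: bits[11:21] width=10 -> value=294 (bin 0100100110); offset now 21 = byte 2 bit 5; 11 bits remain
Read 3: bits[21:28] width=7 -> value=29 (bin 0011101); offset now 28 = byte 3 bit 4; 4 bits remain

Answer: value=742 offset=11
value=294 offset=21
value=29 offset=28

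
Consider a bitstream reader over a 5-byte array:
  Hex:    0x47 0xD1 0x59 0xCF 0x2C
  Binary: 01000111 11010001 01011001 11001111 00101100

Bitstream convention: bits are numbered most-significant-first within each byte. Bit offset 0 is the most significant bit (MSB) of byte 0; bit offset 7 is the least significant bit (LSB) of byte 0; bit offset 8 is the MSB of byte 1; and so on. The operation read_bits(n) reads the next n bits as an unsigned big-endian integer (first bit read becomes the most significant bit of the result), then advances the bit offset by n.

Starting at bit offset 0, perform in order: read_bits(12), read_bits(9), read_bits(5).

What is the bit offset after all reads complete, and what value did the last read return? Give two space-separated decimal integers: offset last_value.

Answer: 26 7

Derivation:
Read 1: bits[0:12] width=12 -> value=1149 (bin 010001111101); offset now 12 = byte 1 bit 4; 28 bits remain
Read 2: bits[12:21] width=9 -> value=43 (bin 000101011); offset now 21 = byte 2 bit 5; 19 bits remain
Read 3: bits[21:26] width=5 -> value=7 (bin 00111); offset now 26 = byte 3 bit 2; 14 bits remain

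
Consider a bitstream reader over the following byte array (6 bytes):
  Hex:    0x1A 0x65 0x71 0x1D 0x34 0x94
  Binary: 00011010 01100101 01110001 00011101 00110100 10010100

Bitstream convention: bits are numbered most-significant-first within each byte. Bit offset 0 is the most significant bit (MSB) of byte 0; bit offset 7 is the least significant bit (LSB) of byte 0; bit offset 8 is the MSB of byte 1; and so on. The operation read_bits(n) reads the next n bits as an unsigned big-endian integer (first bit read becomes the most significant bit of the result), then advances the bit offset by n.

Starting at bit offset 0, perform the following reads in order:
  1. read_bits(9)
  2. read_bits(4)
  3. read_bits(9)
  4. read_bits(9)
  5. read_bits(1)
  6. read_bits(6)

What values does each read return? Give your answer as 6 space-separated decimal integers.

Answer: 52 12 348 142 1 13

Derivation:
Read 1: bits[0:9] width=9 -> value=52 (bin 000110100); offset now 9 = byte 1 bit 1; 39 bits remain
Read 2: bits[9:13] width=4 -> value=12 (bin 1100); offset now 13 = byte 1 bit 5; 35 bits remain
Read 3: bits[13:22] width=9 -> value=348 (bin 101011100); offset now 22 = byte 2 bit 6; 26 bits remain
Read 4: bits[22:31] width=9 -> value=142 (bin 010001110); offset now 31 = byte 3 bit 7; 17 bits remain
Read 5: bits[31:32] width=1 -> value=1 (bin 1); offset now 32 = byte 4 bit 0; 16 bits remain
Read 6: bits[32:38] width=6 -> value=13 (bin 001101); offset now 38 = byte 4 bit 6; 10 bits remain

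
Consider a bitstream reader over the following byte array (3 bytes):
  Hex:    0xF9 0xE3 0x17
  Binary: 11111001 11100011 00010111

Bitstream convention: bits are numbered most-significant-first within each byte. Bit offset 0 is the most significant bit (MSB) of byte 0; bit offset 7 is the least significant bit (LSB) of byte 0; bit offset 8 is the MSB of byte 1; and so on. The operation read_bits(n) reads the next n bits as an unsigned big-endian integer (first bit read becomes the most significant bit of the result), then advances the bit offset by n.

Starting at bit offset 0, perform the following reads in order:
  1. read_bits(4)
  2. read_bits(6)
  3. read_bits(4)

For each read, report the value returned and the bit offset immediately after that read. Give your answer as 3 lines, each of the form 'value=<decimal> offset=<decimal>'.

Answer: value=15 offset=4
value=39 offset=10
value=8 offset=14

Derivation:
Read 1: bits[0:4] width=4 -> value=15 (bin 1111); offset now 4 = byte 0 bit 4; 20 bits remain
Read 2: bits[4:10] width=6 -> value=39 (bin 100111); offset now 10 = byte 1 bit 2; 14 bits remain
Read 3: bits[10:14] width=4 -> value=8 (bin 1000); offset now 14 = byte 1 bit 6; 10 bits remain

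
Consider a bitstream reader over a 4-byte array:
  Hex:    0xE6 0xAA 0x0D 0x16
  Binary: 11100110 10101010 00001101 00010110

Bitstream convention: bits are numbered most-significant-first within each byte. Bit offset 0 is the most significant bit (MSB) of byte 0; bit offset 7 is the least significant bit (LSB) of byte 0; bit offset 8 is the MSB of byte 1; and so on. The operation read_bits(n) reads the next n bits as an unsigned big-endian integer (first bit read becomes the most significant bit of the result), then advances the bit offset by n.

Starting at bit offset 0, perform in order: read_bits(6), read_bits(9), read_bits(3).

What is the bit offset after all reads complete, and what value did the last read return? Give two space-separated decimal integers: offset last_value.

Read 1: bits[0:6] width=6 -> value=57 (bin 111001); offset now 6 = byte 0 bit 6; 26 bits remain
Read 2: bits[6:15] width=9 -> value=341 (bin 101010101); offset now 15 = byte 1 bit 7; 17 bits remain
Read 3: bits[15:18] width=3 -> value=0 (bin 000); offset now 18 = byte 2 bit 2; 14 bits remain

Answer: 18 0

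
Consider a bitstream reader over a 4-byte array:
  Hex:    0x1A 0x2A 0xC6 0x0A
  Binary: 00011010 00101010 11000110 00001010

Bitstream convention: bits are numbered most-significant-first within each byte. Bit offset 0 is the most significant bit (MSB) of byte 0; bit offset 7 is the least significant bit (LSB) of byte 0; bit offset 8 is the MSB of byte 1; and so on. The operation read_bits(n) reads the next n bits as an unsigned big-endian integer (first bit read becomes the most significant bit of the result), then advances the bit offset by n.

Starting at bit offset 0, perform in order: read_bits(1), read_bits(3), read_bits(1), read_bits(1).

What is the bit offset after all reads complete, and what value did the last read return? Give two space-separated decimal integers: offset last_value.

Read 1: bits[0:1] width=1 -> value=0 (bin 0); offset now 1 = byte 0 bit 1; 31 bits remain
Read 2: bits[1:4] width=3 -> value=1 (bin 001); offset now 4 = byte 0 bit 4; 28 bits remain
Read 3: bits[4:5] width=1 -> value=1 (bin 1); offset now 5 = byte 0 bit 5; 27 bits remain
Read 4: bits[5:6] width=1 -> value=0 (bin 0); offset now 6 = byte 0 bit 6; 26 bits remain

Answer: 6 0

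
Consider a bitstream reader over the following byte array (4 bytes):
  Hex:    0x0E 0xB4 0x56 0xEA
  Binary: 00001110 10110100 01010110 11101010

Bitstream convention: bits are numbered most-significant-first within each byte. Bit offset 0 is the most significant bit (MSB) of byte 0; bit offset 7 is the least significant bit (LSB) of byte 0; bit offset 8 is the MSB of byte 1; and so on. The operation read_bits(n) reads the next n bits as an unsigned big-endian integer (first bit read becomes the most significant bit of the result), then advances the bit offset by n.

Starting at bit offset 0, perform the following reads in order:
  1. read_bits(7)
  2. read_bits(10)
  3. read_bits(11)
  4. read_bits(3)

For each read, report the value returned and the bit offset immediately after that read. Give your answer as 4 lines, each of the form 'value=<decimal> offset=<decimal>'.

Read 1: bits[0:7] width=7 -> value=7 (bin 0000111); offset now 7 = byte 0 bit 7; 25 bits remain
Read 2: bits[7:17] width=10 -> value=360 (bin 0101101000); offset now 17 = byte 2 bit 1; 15 bits remain
Read 3: bits[17:28] width=11 -> value=1390 (bin 10101101110); offset now 28 = byte 3 bit 4; 4 bits remain
Read 4: bits[28:31] width=3 -> value=5 (bin 101); offset now 31 = byte 3 bit 7; 1 bits remain

Answer: value=7 offset=7
value=360 offset=17
value=1390 offset=28
value=5 offset=31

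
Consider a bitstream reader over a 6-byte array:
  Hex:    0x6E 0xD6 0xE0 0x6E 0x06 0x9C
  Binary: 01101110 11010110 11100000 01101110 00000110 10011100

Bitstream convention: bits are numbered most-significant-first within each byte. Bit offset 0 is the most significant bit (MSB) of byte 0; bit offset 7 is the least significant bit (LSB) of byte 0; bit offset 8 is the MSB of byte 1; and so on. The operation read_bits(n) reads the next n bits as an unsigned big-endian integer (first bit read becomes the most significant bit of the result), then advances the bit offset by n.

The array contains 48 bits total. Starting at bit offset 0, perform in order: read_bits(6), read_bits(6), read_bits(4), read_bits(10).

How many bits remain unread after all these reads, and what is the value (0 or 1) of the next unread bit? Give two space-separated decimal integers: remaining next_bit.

Read 1: bits[0:6] width=6 -> value=27 (bin 011011); offset now 6 = byte 0 bit 6; 42 bits remain
Read 2: bits[6:12] width=6 -> value=45 (bin 101101); offset now 12 = byte 1 bit 4; 36 bits remain
Read 3: bits[12:16] width=4 -> value=6 (bin 0110); offset now 16 = byte 2 bit 0; 32 bits remain
Read 4: bits[16:26] width=10 -> value=897 (bin 1110000001); offset now 26 = byte 3 bit 2; 22 bits remain

Answer: 22 1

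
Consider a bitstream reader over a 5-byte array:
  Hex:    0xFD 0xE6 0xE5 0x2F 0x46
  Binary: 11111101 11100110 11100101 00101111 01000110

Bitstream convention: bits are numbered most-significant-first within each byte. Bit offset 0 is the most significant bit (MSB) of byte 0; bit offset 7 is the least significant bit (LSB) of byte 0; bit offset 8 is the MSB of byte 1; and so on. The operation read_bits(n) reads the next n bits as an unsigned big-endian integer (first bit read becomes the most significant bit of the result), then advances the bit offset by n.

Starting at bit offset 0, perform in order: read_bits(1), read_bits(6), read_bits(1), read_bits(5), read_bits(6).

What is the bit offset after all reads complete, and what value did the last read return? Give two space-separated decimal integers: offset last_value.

Read 1: bits[0:1] width=1 -> value=1 (bin 1); offset now 1 = byte 0 bit 1; 39 bits remain
Read 2: bits[1:7] width=6 -> value=62 (bin 111110); offset now 7 = byte 0 bit 7; 33 bits remain
Read 3: bits[7:8] width=1 -> value=1 (bin 1); offset now 8 = byte 1 bit 0; 32 bits remain
Read 4: bits[8:13] width=5 -> value=28 (bin 11100); offset now 13 = byte 1 bit 5; 27 bits remain
Read 5: bits[13:19] width=6 -> value=55 (bin 110111); offset now 19 = byte 2 bit 3; 21 bits remain

Answer: 19 55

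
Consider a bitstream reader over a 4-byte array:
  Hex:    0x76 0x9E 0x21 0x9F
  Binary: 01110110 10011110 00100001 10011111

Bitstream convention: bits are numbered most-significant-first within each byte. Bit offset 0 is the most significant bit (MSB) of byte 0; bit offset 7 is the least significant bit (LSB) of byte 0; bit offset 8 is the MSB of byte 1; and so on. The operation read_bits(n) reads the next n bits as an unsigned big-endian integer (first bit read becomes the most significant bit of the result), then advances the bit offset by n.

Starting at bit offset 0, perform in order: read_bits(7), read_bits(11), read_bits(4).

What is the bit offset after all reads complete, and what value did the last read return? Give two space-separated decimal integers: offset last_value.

Read 1: bits[0:7] width=7 -> value=59 (bin 0111011); offset now 7 = byte 0 bit 7; 25 bits remain
Read 2: bits[7:18] width=11 -> value=632 (bin 01001111000); offset now 18 = byte 2 bit 2; 14 bits remain
Read 3: bits[18:22] width=4 -> value=8 (bin 1000); offset now 22 = byte 2 bit 6; 10 bits remain

Answer: 22 8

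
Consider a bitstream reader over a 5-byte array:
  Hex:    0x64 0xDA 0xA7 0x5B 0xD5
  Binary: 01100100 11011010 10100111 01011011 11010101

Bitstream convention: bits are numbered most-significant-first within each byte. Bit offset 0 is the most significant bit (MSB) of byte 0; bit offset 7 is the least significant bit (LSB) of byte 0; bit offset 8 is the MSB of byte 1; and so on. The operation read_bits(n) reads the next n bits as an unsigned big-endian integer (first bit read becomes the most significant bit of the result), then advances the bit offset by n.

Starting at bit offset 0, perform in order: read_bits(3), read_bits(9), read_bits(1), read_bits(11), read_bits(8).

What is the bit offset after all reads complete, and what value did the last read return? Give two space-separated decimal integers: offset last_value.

Read 1: bits[0:3] width=3 -> value=3 (bin 011); offset now 3 = byte 0 bit 3; 37 bits remain
Read 2: bits[3:12] width=9 -> value=77 (bin 001001101); offset now 12 = byte 1 bit 4; 28 bits remain
Read 3: bits[12:13] width=1 -> value=1 (bin 1); offset now 13 = byte 1 bit 5; 27 bits remain
Read 4: bits[13:24] width=11 -> value=679 (bin 01010100111); offset now 24 = byte 3 bit 0; 16 bits remain
Read 5: bits[24:32] width=8 -> value=91 (bin 01011011); offset now 32 = byte 4 bit 0; 8 bits remain

Answer: 32 91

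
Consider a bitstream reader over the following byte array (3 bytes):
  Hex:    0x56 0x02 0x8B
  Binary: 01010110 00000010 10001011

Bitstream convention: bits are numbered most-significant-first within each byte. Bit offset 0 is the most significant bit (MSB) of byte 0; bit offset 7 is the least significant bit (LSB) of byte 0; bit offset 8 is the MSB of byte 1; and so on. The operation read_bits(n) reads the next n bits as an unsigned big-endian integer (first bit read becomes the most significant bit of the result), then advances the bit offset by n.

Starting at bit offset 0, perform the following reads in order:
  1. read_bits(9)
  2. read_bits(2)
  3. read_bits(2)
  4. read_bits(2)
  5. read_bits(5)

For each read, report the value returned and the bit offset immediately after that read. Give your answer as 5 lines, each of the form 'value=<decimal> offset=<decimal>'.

Answer: value=172 offset=9
value=0 offset=11
value=0 offset=13
value=1 offset=15
value=8 offset=20

Derivation:
Read 1: bits[0:9] width=9 -> value=172 (bin 010101100); offset now 9 = byte 1 bit 1; 15 bits remain
Read 2: bits[9:11] width=2 -> value=0 (bin 00); offset now 11 = byte 1 bit 3; 13 bits remain
Read 3: bits[11:13] width=2 -> value=0 (bin 00); offset now 13 = byte 1 bit 5; 11 bits remain
Read 4: bits[13:15] width=2 -> value=1 (bin 01); offset now 15 = byte 1 bit 7; 9 bits remain
Read 5: bits[15:20] width=5 -> value=8 (bin 01000); offset now 20 = byte 2 bit 4; 4 bits remain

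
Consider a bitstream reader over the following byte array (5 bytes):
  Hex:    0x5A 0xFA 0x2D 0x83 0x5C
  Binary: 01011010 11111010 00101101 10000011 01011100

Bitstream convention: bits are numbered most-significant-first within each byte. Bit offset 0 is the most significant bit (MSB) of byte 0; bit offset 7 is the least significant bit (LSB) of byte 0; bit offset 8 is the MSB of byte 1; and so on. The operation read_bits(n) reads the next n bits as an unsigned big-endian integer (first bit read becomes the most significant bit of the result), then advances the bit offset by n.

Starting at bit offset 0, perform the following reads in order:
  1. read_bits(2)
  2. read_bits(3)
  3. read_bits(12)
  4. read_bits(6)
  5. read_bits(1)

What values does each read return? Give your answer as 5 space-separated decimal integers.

Read 1: bits[0:2] width=2 -> value=1 (bin 01); offset now 2 = byte 0 bit 2; 38 bits remain
Read 2: bits[2:5] width=3 -> value=3 (bin 011); offset now 5 = byte 0 bit 5; 35 bits remain
Read 3: bits[5:17] width=12 -> value=1524 (bin 010111110100); offset now 17 = byte 2 bit 1; 23 bits remain
Read 4: bits[17:23] width=6 -> value=22 (bin 010110); offset now 23 = byte 2 bit 7; 17 bits remain
Read 5: bits[23:24] width=1 -> value=1 (bin 1); offset now 24 = byte 3 bit 0; 16 bits remain

Answer: 1 3 1524 22 1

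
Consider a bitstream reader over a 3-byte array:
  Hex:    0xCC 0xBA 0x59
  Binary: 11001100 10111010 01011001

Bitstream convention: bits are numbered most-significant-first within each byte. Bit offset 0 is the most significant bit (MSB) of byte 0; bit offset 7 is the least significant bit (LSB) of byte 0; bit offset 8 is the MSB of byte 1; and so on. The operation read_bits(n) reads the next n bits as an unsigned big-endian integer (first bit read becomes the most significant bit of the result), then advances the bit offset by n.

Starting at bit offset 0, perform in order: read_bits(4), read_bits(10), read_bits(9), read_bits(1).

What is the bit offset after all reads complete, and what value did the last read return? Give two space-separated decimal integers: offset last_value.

Read 1: bits[0:4] width=4 -> value=12 (bin 1100); offset now 4 = byte 0 bit 4; 20 bits remain
Read 2: bits[4:14] width=10 -> value=814 (bin 1100101110); offset now 14 = byte 1 bit 6; 10 bits remain
Read 3: bits[14:23] width=9 -> value=300 (bin 100101100); offset now 23 = byte 2 bit 7; 1 bits remain
Read 4: bits[23:24] width=1 -> value=1 (bin 1); offset now 24 = byte 3 bit 0; 0 bits remain

Answer: 24 1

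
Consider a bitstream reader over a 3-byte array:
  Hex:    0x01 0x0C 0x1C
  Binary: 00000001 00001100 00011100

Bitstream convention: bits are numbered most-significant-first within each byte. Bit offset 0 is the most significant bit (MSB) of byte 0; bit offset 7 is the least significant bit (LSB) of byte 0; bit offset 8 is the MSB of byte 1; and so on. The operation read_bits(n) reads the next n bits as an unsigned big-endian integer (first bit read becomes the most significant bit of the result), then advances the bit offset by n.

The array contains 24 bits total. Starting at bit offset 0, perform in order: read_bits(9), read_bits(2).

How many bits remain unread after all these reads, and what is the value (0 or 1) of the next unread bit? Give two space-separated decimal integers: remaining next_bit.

Answer: 13 0

Derivation:
Read 1: bits[0:9] width=9 -> value=2 (bin 000000010); offset now 9 = byte 1 bit 1; 15 bits remain
Read 2: bits[9:11] width=2 -> value=0 (bin 00); offset now 11 = byte 1 bit 3; 13 bits remain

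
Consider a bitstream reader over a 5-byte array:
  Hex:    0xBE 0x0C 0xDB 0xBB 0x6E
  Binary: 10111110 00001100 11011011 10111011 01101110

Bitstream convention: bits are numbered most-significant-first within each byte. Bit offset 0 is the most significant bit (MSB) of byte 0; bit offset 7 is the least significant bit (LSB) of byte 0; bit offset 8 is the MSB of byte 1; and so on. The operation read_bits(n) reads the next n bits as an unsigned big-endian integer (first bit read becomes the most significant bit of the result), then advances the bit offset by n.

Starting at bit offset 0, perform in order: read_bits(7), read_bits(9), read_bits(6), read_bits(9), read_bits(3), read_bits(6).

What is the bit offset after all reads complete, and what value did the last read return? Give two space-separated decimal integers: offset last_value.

Answer: 40 46

Derivation:
Read 1: bits[0:7] width=7 -> value=95 (bin 1011111); offset now 7 = byte 0 bit 7; 33 bits remain
Read 2: bits[7:16] width=9 -> value=12 (bin 000001100); offset now 16 = byte 2 bit 0; 24 bits remain
Read 3: bits[16:22] width=6 -> value=54 (bin 110110); offset now 22 = byte 2 bit 6; 18 bits remain
Read 4: bits[22:31] width=9 -> value=477 (bin 111011101); offset now 31 = byte 3 bit 7; 9 bits remain
Read 5: bits[31:34] width=3 -> value=5 (bin 101); offset now 34 = byte 4 bit 2; 6 bits remain
Read 6: bits[34:40] width=6 -> value=46 (bin 101110); offset now 40 = byte 5 bit 0; 0 bits remain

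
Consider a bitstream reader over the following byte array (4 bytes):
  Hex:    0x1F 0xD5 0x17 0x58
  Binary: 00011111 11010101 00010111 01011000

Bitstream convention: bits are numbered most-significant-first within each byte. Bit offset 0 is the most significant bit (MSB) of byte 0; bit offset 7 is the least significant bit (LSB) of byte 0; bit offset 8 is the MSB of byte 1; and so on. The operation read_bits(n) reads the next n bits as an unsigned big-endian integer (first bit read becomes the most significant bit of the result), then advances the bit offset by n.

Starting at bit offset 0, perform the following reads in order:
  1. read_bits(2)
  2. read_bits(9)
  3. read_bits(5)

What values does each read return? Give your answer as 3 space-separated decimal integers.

Read 1: bits[0:2] width=2 -> value=0 (bin 00); offset now 2 = byte 0 bit 2; 30 bits remain
Read 2: bits[2:11] width=9 -> value=254 (bin 011111110); offset now 11 = byte 1 bit 3; 21 bits remain
Read 3: bits[11:16] width=5 -> value=21 (bin 10101); offset now 16 = byte 2 bit 0; 16 bits remain

Answer: 0 254 21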